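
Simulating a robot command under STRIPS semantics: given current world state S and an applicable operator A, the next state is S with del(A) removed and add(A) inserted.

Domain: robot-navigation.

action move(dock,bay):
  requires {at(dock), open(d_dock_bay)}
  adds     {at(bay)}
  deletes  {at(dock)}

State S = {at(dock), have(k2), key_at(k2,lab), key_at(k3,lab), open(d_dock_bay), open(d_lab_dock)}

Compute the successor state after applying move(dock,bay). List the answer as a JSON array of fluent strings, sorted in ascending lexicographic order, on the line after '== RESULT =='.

Progress:
  pre ⊆ S: {at(dock), open(d_dock_bay)} ⊆ S  — applicable
  S \ del = {have(k2), key_at(k2,lab), key_at(k3,lab), open(d_dock_bay), open(d_lab_dock)}
  ∪ add   = {at(bay), have(k2), key_at(k2,lab), key_at(k3,lab), open(d_dock_bay), open(d_lab_dock)}

== RESULT ==
["at(bay)", "have(k2)", "key_at(k2,lab)", "key_at(k3,lab)", "open(d_dock_bay)", "open(d_lab_dock)"]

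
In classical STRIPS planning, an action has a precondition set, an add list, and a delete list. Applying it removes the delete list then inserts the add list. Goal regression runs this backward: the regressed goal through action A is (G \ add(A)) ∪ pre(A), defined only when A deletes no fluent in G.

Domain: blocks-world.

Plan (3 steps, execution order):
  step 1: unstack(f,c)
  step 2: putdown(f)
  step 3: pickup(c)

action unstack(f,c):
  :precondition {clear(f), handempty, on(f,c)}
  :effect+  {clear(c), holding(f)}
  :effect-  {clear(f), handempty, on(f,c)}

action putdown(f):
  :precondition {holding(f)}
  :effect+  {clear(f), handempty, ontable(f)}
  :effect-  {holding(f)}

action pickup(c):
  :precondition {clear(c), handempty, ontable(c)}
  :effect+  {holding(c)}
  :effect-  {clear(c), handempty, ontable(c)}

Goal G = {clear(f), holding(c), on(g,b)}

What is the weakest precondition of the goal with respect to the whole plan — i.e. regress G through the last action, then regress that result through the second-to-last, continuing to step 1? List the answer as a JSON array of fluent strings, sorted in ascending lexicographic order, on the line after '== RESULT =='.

Regress step by step:
  through step 3 (pickup(c)): drop {holding(c)}, keep {clear(f), on(g,b)}, require {clear(c), handempty, ontable(c)}
    → {clear(c), clear(f), handempty, on(g,b), ontable(c)}
  through step 2 (putdown(f)): drop {clear(f), handempty}, keep {clear(c), on(g,b), ontable(c)}, require {holding(f)}
    → {clear(c), holding(f), on(g,b), ontable(c)}
  through step 1 (unstack(f,c)): drop {clear(c), holding(f)}, keep {on(g,b), ontable(c)}, require {clear(f), handempty, on(f,c)}
    → {clear(f), handempty, on(f,c), on(g,b), ontable(c)}

== RESULT ==
["clear(f)", "handempty", "on(f,c)", "on(g,b)", "ontable(c)"]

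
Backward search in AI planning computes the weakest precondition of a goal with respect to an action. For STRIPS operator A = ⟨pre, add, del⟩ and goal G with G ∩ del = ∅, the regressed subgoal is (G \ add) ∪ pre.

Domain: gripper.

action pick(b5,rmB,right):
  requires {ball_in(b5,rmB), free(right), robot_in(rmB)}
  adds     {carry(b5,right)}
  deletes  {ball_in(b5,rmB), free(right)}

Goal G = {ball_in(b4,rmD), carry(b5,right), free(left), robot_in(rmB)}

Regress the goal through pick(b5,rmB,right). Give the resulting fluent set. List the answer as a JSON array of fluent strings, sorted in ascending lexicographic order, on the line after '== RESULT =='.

Compute (G \ add) ∪ pre:
  G ∩ del = {}  (empty — regression defined)
  G \ add = {ball_in(b4,rmD), carry(b5,right), free(left), robot_in(rmB)} \ {carry(b5,right)} = {ball_in(b4,rmD), free(left), robot_in(rmB)}
  ∪ pre   = {ball_in(b4,rmD), free(left), robot_in(rmB)} ∪ {ball_in(b5,rmB), free(right), robot_in(rmB)}
          = {ball_in(b4,rmD), ball_in(b5,rmB), free(left), free(right), robot_in(rmB)}

== RESULT ==
["ball_in(b4,rmD)", "ball_in(b5,rmB)", "free(left)", "free(right)", "robot_in(rmB)"]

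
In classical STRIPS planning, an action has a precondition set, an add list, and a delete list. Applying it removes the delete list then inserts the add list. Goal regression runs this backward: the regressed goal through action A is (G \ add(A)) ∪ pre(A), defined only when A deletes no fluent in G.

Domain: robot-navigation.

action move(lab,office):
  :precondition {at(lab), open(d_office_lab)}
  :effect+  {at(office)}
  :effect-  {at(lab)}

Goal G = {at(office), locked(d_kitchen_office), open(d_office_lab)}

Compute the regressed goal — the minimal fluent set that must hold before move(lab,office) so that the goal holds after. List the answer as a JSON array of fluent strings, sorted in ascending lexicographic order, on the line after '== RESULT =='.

Regress:
  G ∩ del = {}  (empty — regression defined)
  G \ add = {at(office), locked(d_kitchen_office), open(d_office_lab)} \ {at(office)} = {locked(d_kitchen_office), open(d_office_lab)}
  ∪ pre   = {locked(d_kitchen_office), open(d_office_lab)} ∪ {at(lab), open(d_office_lab)}
          = {at(lab), locked(d_kitchen_office), open(d_office_lab)}

== RESULT ==
["at(lab)", "locked(d_kitchen_office)", "open(d_office_lab)"]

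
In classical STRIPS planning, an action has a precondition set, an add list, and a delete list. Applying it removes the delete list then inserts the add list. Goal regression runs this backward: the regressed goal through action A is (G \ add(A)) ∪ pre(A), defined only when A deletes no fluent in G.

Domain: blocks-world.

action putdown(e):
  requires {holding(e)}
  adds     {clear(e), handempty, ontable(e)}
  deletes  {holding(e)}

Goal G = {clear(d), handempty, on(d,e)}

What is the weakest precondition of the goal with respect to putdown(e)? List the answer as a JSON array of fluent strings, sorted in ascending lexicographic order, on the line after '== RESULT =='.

Regress:
  G ∩ del = {}  (empty — regression defined)
  G \ add = {clear(d), handempty, on(d,e)} \ {clear(e), handempty, ontable(e)} = {clear(d), on(d,e)}
  ∪ pre   = {clear(d), on(d,e)} ∪ {holding(e)}
          = {clear(d), holding(e), on(d,e)}

== RESULT ==
["clear(d)", "holding(e)", "on(d,e)"]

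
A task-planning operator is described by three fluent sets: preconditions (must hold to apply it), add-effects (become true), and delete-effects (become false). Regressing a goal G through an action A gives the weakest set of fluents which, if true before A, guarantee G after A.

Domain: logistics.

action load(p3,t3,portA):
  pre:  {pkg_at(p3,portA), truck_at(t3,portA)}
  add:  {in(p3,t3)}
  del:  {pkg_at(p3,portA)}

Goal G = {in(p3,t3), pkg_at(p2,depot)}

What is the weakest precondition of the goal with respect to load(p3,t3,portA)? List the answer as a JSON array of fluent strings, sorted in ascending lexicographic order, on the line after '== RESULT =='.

Compute (G \ add) ∪ pre:
  G ∩ del = {}  (empty — regression defined)
  G \ add = {in(p3,t3), pkg_at(p2,depot)} \ {in(p3,t3)} = {pkg_at(p2,depot)}
  ∪ pre   = {pkg_at(p2,depot)} ∪ {pkg_at(p3,portA), truck_at(t3,portA)}
          = {pkg_at(p2,depot), pkg_at(p3,portA), truck_at(t3,portA)}

== RESULT ==
["pkg_at(p2,depot)", "pkg_at(p3,portA)", "truck_at(t3,portA)"]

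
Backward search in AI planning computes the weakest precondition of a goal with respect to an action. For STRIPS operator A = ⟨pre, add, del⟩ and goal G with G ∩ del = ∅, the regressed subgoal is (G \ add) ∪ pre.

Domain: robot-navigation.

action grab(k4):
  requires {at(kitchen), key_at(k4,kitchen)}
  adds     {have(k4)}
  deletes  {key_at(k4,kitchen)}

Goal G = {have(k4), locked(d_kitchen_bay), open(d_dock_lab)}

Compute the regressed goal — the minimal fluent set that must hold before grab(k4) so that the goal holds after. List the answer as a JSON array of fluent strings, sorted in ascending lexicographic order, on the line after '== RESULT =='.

Compute (G \ add) ∪ pre:
  G ∩ del = {}  (empty — regression defined)
  G \ add = {have(k4), locked(d_kitchen_bay), open(d_dock_lab)} \ {have(k4)} = {locked(d_kitchen_bay), open(d_dock_lab)}
  ∪ pre   = {locked(d_kitchen_bay), open(d_dock_lab)} ∪ {at(kitchen), key_at(k4,kitchen)}
          = {at(kitchen), key_at(k4,kitchen), locked(d_kitchen_bay), open(d_dock_lab)}

== RESULT ==
["at(kitchen)", "key_at(k4,kitchen)", "locked(d_kitchen_bay)", "open(d_dock_lab)"]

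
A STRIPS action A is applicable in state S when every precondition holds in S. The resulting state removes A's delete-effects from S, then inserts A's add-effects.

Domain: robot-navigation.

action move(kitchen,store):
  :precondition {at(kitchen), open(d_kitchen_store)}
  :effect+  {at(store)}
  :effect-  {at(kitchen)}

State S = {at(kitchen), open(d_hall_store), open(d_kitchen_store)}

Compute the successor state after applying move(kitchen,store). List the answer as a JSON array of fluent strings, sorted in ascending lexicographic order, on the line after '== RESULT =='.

Compute (S \ del) ∪ add:
  pre ⊆ S: {at(kitchen), open(d_kitchen_store)} ⊆ S  — applicable
  S \ del = {open(d_hall_store), open(d_kitchen_store)}
  ∪ add   = {at(store), open(d_hall_store), open(d_kitchen_store)}

== RESULT ==
["at(store)", "open(d_hall_store)", "open(d_kitchen_store)"]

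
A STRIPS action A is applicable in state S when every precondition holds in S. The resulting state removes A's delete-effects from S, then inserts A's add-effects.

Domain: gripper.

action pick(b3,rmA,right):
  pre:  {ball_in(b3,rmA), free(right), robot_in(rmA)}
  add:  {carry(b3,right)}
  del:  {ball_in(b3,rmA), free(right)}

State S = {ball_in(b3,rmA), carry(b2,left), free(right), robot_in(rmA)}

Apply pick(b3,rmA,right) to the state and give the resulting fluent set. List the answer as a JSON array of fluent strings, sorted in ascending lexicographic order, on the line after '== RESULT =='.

Compute (S \ del) ∪ add:
  pre ⊆ S: {ball_in(b3,rmA), free(right), robot_in(rmA)} ⊆ S  — applicable
  S \ del = {carry(b2,left), robot_in(rmA)}
  ∪ add   = {carry(b2,left), carry(b3,right), robot_in(rmA)}

== RESULT ==
["carry(b2,left)", "carry(b3,right)", "robot_in(rmA)"]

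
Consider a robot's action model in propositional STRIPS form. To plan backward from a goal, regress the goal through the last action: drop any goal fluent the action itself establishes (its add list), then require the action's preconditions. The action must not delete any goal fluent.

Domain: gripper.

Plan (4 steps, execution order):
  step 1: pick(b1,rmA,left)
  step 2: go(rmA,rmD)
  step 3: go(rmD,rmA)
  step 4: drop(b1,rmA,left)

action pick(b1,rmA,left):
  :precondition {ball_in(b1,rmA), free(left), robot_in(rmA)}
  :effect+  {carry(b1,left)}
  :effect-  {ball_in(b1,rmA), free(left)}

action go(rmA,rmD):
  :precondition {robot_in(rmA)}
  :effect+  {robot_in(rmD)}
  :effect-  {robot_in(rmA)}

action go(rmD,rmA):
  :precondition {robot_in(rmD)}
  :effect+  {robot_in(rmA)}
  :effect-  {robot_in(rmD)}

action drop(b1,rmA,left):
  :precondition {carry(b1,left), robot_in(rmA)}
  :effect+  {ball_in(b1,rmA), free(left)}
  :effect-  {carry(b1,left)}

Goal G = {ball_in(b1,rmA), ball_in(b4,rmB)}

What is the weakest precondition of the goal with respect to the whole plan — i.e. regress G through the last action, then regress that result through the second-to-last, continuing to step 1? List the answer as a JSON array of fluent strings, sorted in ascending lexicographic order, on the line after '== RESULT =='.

Regress step by step:
  through step 4 (drop(b1,rmA,left)): drop {ball_in(b1,rmA)}, keep {ball_in(b4,rmB)}, require {carry(b1,left), robot_in(rmA)}
    → {ball_in(b4,rmB), carry(b1,left), robot_in(rmA)}
  through step 3 (go(rmD,rmA)): drop {robot_in(rmA)}, keep {ball_in(b4,rmB), carry(b1,left)}, require {robot_in(rmD)}
    → {ball_in(b4,rmB), carry(b1,left), robot_in(rmD)}
  through step 2 (go(rmA,rmD)): drop {robot_in(rmD)}, keep {ball_in(b4,rmB), carry(b1,left)}, require {robot_in(rmA)}
    → {ball_in(b4,rmB), carry(b1,left), robot_in(rmA)}
  through step 1 (pick(b1,rmA,left)): drop {carry(b1,left)}, keep {ball_in(b4,rmB), robot_in(rmA)}, require {ball_in(b1,rmA), free(left), robot_in(rmA)}
    → {ball_in(b1,rmA), ball_in(b4,rmB), free(left), robot_in(rmA)}

== RESULT ==
["ball_in(b1,rmA)", "ball_in(b4,rmB)", "free(left)", "robot_in(rmA)"]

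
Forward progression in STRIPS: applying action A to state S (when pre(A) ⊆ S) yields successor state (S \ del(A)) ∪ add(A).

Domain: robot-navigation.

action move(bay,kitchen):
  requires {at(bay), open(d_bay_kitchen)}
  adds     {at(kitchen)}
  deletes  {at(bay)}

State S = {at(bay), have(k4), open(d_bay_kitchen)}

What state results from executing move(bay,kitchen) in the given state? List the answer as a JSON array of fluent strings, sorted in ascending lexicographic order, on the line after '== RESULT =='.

Progress:
  pre ⊆ S: {at(bay), open(d_bay_kitchen)} ⊆ S  — applicable
  S \ del = {have(k4), open(d_bay_kitchen)}
  ∪ add   = {at(kitchen), have(k4), open(d_bay_kitchen)}

== RESULT ==
["at(kitchen)", "have(k4)", "open(d_bay_kitchen)"]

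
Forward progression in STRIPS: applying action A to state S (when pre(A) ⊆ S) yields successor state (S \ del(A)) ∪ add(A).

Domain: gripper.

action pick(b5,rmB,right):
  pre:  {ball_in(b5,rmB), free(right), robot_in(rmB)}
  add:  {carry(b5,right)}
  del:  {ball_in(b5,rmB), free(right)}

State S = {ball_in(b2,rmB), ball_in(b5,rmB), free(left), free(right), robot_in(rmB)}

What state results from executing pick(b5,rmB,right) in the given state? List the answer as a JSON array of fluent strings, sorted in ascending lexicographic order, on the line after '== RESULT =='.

Progress:
  pre ⊆ S: {ball_in(b5,rmB), free(right), robot_in(rmB)} ⊆ S  — applicable
  S \ del = {ball_in(b2,rmB), free(left), robot_in(rmB)}
  ∪ add   = {ball_in(b2,rmB), carry(b5,right), free(left), robot_in(rmB)}

== RESULT ==
["ball_in(b2,rmB)", "carry(b5,right)", "free(left)", "robot_in(rmB)"]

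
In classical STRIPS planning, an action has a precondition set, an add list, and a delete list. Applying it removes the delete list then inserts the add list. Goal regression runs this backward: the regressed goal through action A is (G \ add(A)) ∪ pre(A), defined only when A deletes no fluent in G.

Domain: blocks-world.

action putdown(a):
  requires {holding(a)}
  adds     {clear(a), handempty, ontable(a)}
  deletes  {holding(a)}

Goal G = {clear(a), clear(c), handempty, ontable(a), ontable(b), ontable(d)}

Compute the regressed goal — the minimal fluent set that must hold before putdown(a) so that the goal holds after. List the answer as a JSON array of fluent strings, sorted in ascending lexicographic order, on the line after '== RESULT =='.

Regress:
  G ∩ del = {}  (empty — regression defined)
  G \ add = {clear(a), clear(c), handempty, ontable(a), ontable(b), ontable(d)} \ {clear(a), handempty, ontable(a)} = {clear(c), ontable(b), ontable(d)}
  ∪ pre   = {clear(c), ontable(b), ontable(d)} ∪ {holding(a)}
          = {clear(c), holding(a), ontable(b), ontable(d)}

== RESULT ==
["clear(c)", "holding(a)", "ontable(b)", "ontable(d)"]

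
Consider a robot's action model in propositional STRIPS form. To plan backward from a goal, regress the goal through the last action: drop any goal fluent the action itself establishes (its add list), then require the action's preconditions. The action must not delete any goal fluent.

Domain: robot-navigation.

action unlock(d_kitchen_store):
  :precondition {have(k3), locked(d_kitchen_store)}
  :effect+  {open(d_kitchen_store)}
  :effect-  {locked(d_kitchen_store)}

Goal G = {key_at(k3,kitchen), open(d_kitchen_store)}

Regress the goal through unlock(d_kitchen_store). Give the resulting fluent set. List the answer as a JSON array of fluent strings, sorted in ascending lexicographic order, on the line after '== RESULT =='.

Regress:
  G ∩ del = {}  (empty — regression defined)
  G \ add = {key_at(k3,kitchen), open(d_kitchen_store)} \ {open(d_kitchen_store)} = {key_at(k3,kitchen)}
  ∪ pre   = {key_at(k3,kitchen)} ∪ {have(k3), locked(d_kitchen_store)}
          = {have(k3), key_at(k3,kitchen), locked(d_kitchen_store)}

== RESULT ==
["have(k3)", "key_at(k3,kitchen)", "locked(d_kitchen_store)"]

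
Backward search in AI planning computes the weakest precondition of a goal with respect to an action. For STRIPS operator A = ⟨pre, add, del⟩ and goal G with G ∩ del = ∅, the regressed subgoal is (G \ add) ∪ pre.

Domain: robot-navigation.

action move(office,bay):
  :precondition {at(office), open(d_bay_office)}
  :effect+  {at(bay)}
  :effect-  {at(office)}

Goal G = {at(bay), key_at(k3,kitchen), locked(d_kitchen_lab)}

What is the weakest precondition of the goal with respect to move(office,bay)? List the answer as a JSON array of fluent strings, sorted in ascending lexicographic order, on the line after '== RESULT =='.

Regress:
  G ∩ del = {}  (empty — regression defined)
  G \ add = {at(bay), key_at(k3,kitchen), locked(d_kitchen_lab)} \ {at(bay)} = {key_at(k3,kitchen), locked(d_kitchen_lab)}
  ∪ pre   = {key_at(k3,kitchen), locked(d_kitchen_lab)} ∪ {at(office), open(d_bay_office)}
          = {at(office), key_at(k3,kitchen), locked(d_kitchen_lab), open(d_bay_office)}

== RESULT ==
["at(office)", "key_at(k3,kitchen)", "locked(d_kitchen_lab)", "open(d_bay_office)"]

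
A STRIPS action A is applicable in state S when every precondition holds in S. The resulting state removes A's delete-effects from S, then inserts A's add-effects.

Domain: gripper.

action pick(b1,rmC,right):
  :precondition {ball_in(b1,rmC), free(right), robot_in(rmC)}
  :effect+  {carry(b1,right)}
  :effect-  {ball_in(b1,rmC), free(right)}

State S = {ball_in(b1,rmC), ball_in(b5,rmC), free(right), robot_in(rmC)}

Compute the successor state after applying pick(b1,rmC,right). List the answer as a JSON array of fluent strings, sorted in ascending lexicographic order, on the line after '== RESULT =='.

Progress:
  pre ⊆ S: {ball_in(b1,rmC), free(right), robot_in(rmC)} ⊆ S  — applicable
  S \ del = {ball_in(b5,rmC), robot_in(rmC)}
  ∪ add   = {ball_in(b5,rmC), carry(b1,right), robot_in(rmC)}

== RESULT ==
["ball_in(b5,rmC)", "carry(b1,right)", "robot_in(rmC)"]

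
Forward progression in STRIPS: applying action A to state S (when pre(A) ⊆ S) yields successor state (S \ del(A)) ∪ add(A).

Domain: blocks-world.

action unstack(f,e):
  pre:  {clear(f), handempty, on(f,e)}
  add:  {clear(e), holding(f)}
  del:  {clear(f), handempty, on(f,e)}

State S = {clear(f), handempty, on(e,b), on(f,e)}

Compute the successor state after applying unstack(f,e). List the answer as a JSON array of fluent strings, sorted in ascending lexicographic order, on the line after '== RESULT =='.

Compute (S \ del) ∪ add:
  pre ⊆ S: {clear(f), handempty, on(f,e)} ⊆ S  — applicable
  S \ del = {on(e,b)}
  ∪ add   = {clear(e), holding(f), on(e,b)}

== RESULT ==
["clear(e)", "holding(f)", "on(e,b)"]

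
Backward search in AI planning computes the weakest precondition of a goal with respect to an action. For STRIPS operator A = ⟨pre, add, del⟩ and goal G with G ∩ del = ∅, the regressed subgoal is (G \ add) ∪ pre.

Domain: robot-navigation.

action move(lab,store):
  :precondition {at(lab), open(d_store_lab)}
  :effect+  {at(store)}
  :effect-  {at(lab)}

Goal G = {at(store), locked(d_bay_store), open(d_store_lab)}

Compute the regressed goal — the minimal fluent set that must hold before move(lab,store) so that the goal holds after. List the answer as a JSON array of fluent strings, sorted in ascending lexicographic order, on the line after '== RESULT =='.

Compute (G \ add) ∪ pre:
  G ∩ del = {}  (empty — regression defined)
  G \ add = {at(store), locked(d_bay_store), open(d_store_lab)} \ {at(store)} = {locked(d_bay_store), open(d_store_lab)}
  ∪ pre   = {locked(d_bay_store), open(d_store_lab)} ∪ {at(lab), open(d_store_lab)}
          = {at(lab), locked(d_bay_store), open(d_store_lab)}

== RESULT ==
["at(lab)", "locked(d_bay_store)", "open(d_store_lab)"]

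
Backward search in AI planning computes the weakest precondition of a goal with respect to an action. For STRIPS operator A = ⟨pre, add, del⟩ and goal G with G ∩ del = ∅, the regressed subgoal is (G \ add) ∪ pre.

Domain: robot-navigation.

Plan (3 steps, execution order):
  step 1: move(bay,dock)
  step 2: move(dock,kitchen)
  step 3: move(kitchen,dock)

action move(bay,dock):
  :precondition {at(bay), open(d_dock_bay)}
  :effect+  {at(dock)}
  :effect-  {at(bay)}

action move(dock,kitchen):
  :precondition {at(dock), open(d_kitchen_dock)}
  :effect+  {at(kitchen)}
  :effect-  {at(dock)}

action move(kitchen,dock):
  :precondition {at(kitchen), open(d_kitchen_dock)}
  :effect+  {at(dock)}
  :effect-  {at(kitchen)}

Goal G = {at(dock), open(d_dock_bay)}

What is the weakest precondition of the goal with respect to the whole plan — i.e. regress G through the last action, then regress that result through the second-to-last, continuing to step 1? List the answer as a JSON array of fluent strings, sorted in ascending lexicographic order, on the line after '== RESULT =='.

Regress step by step:
  through step 3 (move(kitchen,dock)): drop {at(dock)}, keep {open(d_dock_bay)}, require {at(kitchen), open(d_kitchen_dock)}
    → {at(kitchen), open(d_dock_bay), open(d_kitchen_dock)}
  through step 2 (move(dock,kitchen)): drop {at(kitchen)}, keep {open(d_dock_bay), open(d_kitchen_dock)}, require {at(dock), open(d_kitchen_dock)}
    → {at(dock), open(d_dock_bay), open(d_kitchen_dock)}
  through step 1 (move(bay,dock)): drop {at(dock)}, keep {open(d_dock_bay), open(d_kitchen_dock)}, require {at(bay), open(d_dock_bay)}
    → {at(bay), open(d_dock_bay), open(d_kitchen_dock)}

== RESULT ==
["at(bay)", "open(d_dock_bay)", "open(d_kitchen_dock)"]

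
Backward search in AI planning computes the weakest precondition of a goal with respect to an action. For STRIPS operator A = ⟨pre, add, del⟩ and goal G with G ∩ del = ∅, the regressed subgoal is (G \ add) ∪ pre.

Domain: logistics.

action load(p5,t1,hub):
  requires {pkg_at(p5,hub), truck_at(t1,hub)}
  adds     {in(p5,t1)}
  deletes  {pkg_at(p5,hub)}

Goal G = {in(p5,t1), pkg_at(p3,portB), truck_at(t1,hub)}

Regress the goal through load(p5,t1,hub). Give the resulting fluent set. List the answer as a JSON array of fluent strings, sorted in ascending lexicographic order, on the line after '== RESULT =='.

Regress:
  G ∩ del = {}  (empty — regression defined)
  G \ add = {in(p5,t1), pkg_at(p3,portB), truck_at(t1,hub)} \ {in(p5,t1)} = {pkg_at(p3,portB), truck_at(t1,hub)}
  ∪ pre   = {pkg_at(p3,portB), truck_at(t1,hub)} ∪ {pkg_at(p5,hub), truck_at(t1,hub)}
          = {pkg_at(p3,portB), pkg_at(p5,hub), truck_at(t1,hub)}

== RESULT ==
["pkg_at(p3,portB)", "pkg_at(p5,hub)", "truck_at(t1,hub)"]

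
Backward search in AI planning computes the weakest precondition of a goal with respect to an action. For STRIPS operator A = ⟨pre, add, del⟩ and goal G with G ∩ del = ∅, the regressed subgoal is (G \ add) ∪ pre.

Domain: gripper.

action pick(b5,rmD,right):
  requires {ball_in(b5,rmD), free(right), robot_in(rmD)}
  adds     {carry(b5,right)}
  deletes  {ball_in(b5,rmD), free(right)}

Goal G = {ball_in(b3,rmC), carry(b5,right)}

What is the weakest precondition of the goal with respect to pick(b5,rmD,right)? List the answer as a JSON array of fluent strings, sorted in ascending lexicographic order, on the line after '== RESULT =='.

Compute (G \ add) ∪ pre:
  G ∩ del = {}  (empty — regression defined)
  G \ add = {ball_in(b3,rmC), carry(b5,right)} \ {carry(b5,right)} = {ball_in(b3,rmC)}
  ∪ pre   = {ball_in(b3,rmC)} ∪ {ball_in(b5,rmD), free(right), robot_in(rmD)}
          = {ball_in(b3,rmC), ball_in(b5,rmD), free(right), robot_in(rmD)}

== RESULT ==
["ball_in(b3,rmC)", "ball_in(b5,rmD)", "free(right)", "robot_in(rmD)"]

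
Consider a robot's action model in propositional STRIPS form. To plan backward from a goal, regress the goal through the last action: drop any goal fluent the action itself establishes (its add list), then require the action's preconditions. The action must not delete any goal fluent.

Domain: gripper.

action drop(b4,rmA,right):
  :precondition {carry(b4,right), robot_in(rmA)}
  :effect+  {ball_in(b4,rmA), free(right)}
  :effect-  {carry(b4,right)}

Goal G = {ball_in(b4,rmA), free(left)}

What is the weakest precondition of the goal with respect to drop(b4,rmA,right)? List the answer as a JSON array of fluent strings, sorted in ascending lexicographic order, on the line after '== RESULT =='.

Compute (G \ add) ∪ pre:
  G ∩ del = {}  (empty — regression defined)
  G \ add = {ball_in(b4,rmA), free(left)} \ {ball_in(b4,rmA), free(right)} = {free(left)}
  ∪ pre   = {free(left)} ∪ {carry(b4,right), robot_in(rmA)}
          = {carry(b4,right), free(left), robot_in(rmA)}

== RESULT ==
["carry(b4,right)", "free(left)", "robot_in(rmA)"]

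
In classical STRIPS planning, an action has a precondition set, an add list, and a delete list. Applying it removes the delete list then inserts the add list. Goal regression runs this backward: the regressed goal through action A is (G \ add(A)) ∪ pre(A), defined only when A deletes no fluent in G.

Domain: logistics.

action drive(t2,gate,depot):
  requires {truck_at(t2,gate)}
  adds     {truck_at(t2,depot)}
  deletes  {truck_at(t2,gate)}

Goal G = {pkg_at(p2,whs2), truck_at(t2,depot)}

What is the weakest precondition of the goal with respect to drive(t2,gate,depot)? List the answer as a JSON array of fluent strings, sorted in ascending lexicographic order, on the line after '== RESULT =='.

Compute (G \ add) ∪ pre:
  G ∩ del = {}  (empty — regression defined)
  G \ add = {pkg_at(p2,whs2), truck_at(t2,depot)} \ {truck_at(t2,depot)} = {pkg_at(p2,whs2)}
  ∪ pre   = {pkg_at(p2,whs2)} ∪ {truck_at(t2,gate)}
          = {pkg_at(p2,whs2), truck_at(t2,gate)}

== RESULT ==
["pkg_at(p2,whs2)", "truck_at(t2,gate)"]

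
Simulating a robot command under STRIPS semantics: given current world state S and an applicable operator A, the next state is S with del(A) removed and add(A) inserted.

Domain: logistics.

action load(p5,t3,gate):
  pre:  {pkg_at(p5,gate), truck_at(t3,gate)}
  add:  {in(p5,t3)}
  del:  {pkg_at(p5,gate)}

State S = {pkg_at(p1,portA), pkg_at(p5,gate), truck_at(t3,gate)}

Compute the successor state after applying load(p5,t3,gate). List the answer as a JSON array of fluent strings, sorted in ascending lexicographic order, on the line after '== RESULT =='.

Compute (S \ del) ∪ add:
  pre ⊆ S: {pkg_at(p5,gate), truck_at(t3,gate)} ⊆ S  — applicable
  S \ del = {pkg_at(p1,portA), truck_at(t3,gate)}
  ∪ add   = {in(p5,t3), pkg_at(p1,portA), truck_at(t3,gate)}

== RESULT ==
["in(p5,t3)", "pkg_at(p1,portA)", "truck_at(t3,gate)"]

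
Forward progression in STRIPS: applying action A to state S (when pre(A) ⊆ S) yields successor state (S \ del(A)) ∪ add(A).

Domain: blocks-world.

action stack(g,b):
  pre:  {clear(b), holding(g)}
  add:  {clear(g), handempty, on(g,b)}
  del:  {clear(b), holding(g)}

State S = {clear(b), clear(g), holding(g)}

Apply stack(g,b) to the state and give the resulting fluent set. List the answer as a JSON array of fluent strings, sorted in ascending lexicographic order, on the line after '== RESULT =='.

Progress:
  pre ⊆ S: {clear(b), holding(g)} ⊆ S  — applicable
  S \ del = {clear(g)}
  ∪ add   = {clear(g), handempty, on(g,b)}

== RESULT ==
["clear(g)", "handempty", "on(g,b)"]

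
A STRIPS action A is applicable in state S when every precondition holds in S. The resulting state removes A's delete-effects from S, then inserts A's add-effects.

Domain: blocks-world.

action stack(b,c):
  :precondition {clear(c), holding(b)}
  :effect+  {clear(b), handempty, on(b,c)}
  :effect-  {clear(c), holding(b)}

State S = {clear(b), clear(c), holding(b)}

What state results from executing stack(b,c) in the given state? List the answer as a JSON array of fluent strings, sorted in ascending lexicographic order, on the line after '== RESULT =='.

Compute (S \ del) ∪ add:
  pre ⊆ S: {clear(c), holding(b)} ⊆ S  — applicable
  S \ del = {clear(b)}
  ∪ add   = {clear(b), handempty, on(b,c)}

== RESULT ==
["clear(b)", "handempty", "on(b,c)"]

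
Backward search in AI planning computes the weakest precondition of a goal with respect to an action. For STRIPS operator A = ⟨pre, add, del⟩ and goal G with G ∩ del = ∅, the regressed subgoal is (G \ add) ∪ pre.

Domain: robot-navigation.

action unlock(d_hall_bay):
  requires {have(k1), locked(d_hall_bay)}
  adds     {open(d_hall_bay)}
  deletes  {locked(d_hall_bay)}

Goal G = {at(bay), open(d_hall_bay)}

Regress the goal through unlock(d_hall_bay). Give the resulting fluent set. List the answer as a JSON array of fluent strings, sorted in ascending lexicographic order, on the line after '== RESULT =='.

Regress:
  G ∩ del = {}  (empty — regression defined)
  G \ add = {at(bay), open(d_hall_bay)} \ {open(d_hall_bay)} = {at(bay)}
  ∪ pre   = {at(bay)} ∪ {have(k1), locked(d_hall_bay)}
          = {at(bay), have(k1), locked(d_hall_bay)}

== RESULT ==
["at(bay)", "have(k1)", "locked(d_hall_bay)"]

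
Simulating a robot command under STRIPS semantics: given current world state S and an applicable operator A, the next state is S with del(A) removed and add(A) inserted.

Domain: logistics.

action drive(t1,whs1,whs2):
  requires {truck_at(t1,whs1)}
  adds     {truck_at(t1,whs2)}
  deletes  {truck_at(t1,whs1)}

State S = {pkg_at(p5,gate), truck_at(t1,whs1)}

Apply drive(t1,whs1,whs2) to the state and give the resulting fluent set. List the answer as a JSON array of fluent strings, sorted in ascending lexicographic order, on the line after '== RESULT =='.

Compute (S \ del) ∪ add:
  pre ⊆ S: {truck_at(t1,whs1)} ⊆ S  — applicable
  S \ del = {pkg_at(p5,gate)}
  ∪ add   = {pkg_at(p5,gate), truck_at(t1,whs2)}

== RESULT ==
["pkg_at(p5,gate)", "truck_at(t1,whs2)"]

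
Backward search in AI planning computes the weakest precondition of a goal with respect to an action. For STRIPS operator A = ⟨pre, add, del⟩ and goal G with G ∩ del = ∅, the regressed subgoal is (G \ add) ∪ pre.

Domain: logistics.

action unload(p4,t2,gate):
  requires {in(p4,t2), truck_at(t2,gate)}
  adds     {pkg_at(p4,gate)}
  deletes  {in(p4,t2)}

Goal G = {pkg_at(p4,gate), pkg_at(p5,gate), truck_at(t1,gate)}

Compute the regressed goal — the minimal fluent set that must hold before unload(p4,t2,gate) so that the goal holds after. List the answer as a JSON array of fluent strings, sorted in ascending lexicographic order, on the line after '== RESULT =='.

Regress:
  G ∩ del = {}  (empty — regression defined)
  G \ add = {pkg_at(p4,gate), pkg_at(p5,gate), truck_at(t1,gate)} \ {pkg_at(p4,gate)} = {pkg_at(p5,gate), truck_at(t1,gate)}
  ∪ pre   = {pkg_at(p5,gate), truck_at(t1,gate)} ∪ {in(p4,t2), truck_at(t2,gate)}
          = {in(p4,t2), pkg_at(p5,gate), truck_at(t1,gate), truck_at(t2,gate)}

== RESULT ==
["in(p4,t2)", "pkg_at(p5,gate)", "truck_at(t1,gate)", "truck_at(t2,gate)"]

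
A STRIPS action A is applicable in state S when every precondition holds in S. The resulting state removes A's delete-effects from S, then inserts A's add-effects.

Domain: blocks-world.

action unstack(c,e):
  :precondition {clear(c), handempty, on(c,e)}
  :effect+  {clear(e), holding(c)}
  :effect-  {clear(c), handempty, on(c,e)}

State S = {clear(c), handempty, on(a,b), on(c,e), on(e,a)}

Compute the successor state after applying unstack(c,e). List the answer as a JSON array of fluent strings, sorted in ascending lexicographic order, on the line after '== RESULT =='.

Progress:
  pre ⊆ S: {clear(c), handempty, on(c,e)} ⊆ S  — applicable
  S \ del = {on(a,b), on(e,a)}
  ∪ add   = {clear(e), holding(c), on(a,b), on(e,a)}

== RESULT ==
["clear(e)", "holding(c)", "on(a,b)", "on(e,a)"]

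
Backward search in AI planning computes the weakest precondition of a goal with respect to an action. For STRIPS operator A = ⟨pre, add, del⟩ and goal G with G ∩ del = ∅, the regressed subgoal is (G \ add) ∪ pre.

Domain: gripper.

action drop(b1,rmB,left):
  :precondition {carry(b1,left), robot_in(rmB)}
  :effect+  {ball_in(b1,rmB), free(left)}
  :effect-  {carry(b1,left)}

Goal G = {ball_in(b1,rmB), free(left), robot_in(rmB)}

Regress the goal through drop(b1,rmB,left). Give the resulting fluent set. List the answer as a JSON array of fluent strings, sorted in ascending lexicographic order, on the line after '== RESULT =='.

Regress:
  G ∩ del = {}  (empty — regression defined)
  G \ add = {ball_in(b1,rmB), free(left), robot_in(rmB)} \ {ball_in(b1,rmB), free(left)} = {robot_in(rmB)}
  ∪ pre   = {robot_in(rmB)} ∪ {carry(b1,left), robot_in(rmB)}
          = {carry(b1,left), robot_in(rmB)}

== RESULT ==
["carry(b1,left)", "robot_in(rmB)"]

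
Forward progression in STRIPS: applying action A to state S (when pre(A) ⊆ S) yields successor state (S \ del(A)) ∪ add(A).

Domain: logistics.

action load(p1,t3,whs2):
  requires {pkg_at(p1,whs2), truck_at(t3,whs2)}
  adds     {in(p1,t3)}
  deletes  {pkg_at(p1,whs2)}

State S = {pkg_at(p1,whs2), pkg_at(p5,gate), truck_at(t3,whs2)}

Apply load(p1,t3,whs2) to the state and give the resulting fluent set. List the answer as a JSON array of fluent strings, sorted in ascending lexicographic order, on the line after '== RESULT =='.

Compute (S \ del) ∪ add:
  pre ⊆ S: {pkg_at(p1,whs2), truck_at(t3,whs2)} ⊆ S  — applicable
  S \ del = {pkg_at(p5,gate), truck_at(t3,whs2)}
  ∪ add   = {in(p1,t3), pkg_at(p5,gate), truck_at(t3,whs2)}

== RESULT ==
["in(p1,t3)", "pkg_at(p5,gate)", "truck_at(t3,whs2)"]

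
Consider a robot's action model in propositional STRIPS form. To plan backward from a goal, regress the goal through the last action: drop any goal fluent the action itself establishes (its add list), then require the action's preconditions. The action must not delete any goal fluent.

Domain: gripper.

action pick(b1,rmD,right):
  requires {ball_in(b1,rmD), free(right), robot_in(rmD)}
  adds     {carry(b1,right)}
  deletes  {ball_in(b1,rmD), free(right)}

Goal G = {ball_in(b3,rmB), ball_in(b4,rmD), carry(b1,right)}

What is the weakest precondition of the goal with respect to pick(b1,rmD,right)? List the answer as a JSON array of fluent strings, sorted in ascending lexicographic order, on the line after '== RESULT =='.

Compute (G \ add) ∪ pre:
  G ∩ del = {}  (empty — regression defined)
  G \ add = {ball_in(b3,rmB), ball_in(b4,rmD), carry(b1,right)} \ {carry(b1,right)} = {ball_in(b3,rmB), ball_in(b4,rmD)}
  ∪ pre   = {ball_in(b3,rmB), ball_in(b4,rmD)} ∪ {ball_in(b1,rmD), free(right), robot_in(rmD)}
          = {ball_in(b1,rmD), ball_in(b3,rmB), ball_in(b4,rmD), free(right), robot_in(rmD)}

== RESULT ==
["ball_in(b1,rmD)", "ball_in(b3,rmB)", "ball_in(b4,rmD)", "free(right)", "robot_in(rmD)"]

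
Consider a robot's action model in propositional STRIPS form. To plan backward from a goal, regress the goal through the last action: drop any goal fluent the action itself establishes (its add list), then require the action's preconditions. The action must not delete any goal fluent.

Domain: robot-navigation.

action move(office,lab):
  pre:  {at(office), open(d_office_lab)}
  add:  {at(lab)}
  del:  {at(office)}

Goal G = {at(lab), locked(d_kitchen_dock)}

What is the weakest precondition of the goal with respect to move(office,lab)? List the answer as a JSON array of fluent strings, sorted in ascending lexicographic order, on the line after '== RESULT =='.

Regress:
  G ∩ del = {}  (empty — regression defined)
  G \ add = {at(lab), locked(d_kitchen_dock)} \ {at(lab)} = {locked(d_kitchen_dock)}
  ∪ pre   = {locked(d_kitchen_dock)} ∪ {at(office), open(d_office_lab)}
          = {at(office), locked(d_kitchen_dock), open(d_office_lab)}

== RESULT ==
["at(office)", "locked(d_kitchen_dock)", "open(d_office_lab)"]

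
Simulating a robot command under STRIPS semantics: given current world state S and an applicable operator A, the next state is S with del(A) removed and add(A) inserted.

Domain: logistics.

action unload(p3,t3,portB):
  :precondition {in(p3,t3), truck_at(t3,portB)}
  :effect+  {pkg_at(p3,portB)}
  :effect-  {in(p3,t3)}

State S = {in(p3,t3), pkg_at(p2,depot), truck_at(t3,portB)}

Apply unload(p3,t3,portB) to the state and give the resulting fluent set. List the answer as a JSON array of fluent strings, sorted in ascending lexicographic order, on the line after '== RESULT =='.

Progress:
  pre ⊆ S: {in(p3,t3), truck_at(t3,portB)} ⊆ S  — applicable
  S \ del = {pkg_at(p2,depot), truck_at(t3,portB)}
  ∪ add   = {pkg_at(p2,depot), pkg_at(p3,portB), truck_at(t3,portB)}

== RESULT ==
["pkg_at(p2,depot)", "pkg_at(p3,portB)", "truck_at(t3,portB)"]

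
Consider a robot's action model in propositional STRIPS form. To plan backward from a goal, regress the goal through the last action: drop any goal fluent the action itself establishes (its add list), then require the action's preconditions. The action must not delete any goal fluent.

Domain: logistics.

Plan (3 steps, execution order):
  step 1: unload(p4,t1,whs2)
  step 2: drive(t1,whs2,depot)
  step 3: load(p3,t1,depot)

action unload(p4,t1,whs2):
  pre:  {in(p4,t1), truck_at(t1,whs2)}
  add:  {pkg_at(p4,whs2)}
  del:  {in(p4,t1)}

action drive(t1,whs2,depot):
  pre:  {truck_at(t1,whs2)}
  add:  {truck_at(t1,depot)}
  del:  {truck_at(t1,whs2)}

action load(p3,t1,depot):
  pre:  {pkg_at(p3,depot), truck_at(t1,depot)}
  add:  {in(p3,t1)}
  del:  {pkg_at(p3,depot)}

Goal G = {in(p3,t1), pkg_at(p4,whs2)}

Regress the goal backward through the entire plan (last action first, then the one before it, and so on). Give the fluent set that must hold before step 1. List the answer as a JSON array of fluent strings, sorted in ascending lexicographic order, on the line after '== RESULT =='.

Work backward from the goal:
  through step 3 (load(p3,t1,depot)): drop {in(p3,t1)}, keep {pkg_at(p4,whs2)}, require {pkg_at(p3,depot), truck_at(t1,depot)}
    → {pkg_at(p3,depot), pkg_at(p4,whs2), truck_at(t1,depot)}
  through step 2 (drive(t1,whs2,depot)): drop {truck_at(t1,depot)}, keep {pkg_at(p3,depot), pkg_at(p4,whs2)}, require {truck_at(t1,whs2)}
    → {pkg_at(p3,depot), pkg_at(p4,whs2), truck_at(t1,whs2)}
  through step 1 (unload(p4,t1,whs2)): drop {pkg_at(p4,whs2)}, keep {pkg_at(p3,depot), truck_at(t1,whs2)}, require {in(p4,t1), truck_at(t1,whs2)}
    → {in(p4,t1), pkg_at(p3,depot), truck_at(t1,whs2)}

== RESULT ==
["in(p4,t1)", "pkg_at(p3,depot)", "truck_at(t1,whs2)"]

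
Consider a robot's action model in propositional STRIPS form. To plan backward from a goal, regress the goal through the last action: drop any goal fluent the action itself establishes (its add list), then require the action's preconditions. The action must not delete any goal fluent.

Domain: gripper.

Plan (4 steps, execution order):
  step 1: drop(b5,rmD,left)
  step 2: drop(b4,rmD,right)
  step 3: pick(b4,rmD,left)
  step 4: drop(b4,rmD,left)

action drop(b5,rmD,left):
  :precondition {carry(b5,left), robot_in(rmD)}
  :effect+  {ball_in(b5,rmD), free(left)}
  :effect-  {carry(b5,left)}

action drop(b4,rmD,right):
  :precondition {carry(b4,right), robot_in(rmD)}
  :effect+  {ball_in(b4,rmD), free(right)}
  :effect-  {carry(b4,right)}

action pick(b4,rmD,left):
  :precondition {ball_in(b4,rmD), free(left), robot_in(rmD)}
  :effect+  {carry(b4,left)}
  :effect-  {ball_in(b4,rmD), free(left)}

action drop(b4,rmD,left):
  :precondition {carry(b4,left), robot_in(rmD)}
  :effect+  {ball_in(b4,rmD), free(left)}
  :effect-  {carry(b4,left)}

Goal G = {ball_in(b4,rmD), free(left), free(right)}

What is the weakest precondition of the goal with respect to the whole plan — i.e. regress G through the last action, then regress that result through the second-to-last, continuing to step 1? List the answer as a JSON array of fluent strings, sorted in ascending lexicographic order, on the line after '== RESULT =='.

Work backward from the goal:
  through step 4 (drop(b4,rmD,left)): drop {ball_in(b4,rmD), free(left)}, keep {free(right)}, require {carry(b4,left), robot_in(rmD)}
    → {carry(b4,left), free(right), robot_in(rmD)}
  through step 3 (pick(b4,rmD,left)): drop {carry(b4,left)}, keep {free(right), robot_in(rmD)}, require {ball_in(b4,rmD), free(left), robot_in(rmD)}
    → {ball_in(b4,rmD), free(left), free(right), robot_in(rmD)}
  through step 2 (drop(b4,rmD,right)): drop {ball_in(b4,rmD), free(right)}, keep {free(left), robot_in(rmD)}, require {carry(b4,right), robot_in(rmD)}
    → {carry(b4,right), free(left), robot_in(rmD)}
  through step 1 (drop(b5,rmD,left)): drop {free(left)}, keep {carry(b4,right), robot_in(rmD)}, require {carry(b5,left), robot_in(rmD)}
    → {carry(b4,right), carry(b5,left), robot_in(rmD)}

== RESULT ==
["carry(b4,right)", "carry(b5,left)", "robot_in(rmD)"]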